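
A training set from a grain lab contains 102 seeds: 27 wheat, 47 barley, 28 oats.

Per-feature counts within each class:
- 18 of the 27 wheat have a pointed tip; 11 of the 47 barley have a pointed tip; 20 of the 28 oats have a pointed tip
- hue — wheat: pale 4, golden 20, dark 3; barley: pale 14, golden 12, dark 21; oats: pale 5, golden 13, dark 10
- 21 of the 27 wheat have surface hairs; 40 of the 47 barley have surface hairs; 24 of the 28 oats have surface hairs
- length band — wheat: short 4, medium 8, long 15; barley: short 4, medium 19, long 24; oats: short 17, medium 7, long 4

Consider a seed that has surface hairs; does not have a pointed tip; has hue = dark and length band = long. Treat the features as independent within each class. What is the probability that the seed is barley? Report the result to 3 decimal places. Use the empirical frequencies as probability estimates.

0.899

wheat: (27/102) × (9/27) × (3/27) × (21/27) × (15/27) ≈ 0.00423626
barley: (47/102) × (36/47) × (21/47) × (40/47) × (24/47) ≈ 0.0685329
oats: (28/102) × (8/28) × (10/28) × (24/28) × (4/28) ≈ 0.00342994
P(barley | x) = 0.0685329 / 0.0761991 ≈ 0.899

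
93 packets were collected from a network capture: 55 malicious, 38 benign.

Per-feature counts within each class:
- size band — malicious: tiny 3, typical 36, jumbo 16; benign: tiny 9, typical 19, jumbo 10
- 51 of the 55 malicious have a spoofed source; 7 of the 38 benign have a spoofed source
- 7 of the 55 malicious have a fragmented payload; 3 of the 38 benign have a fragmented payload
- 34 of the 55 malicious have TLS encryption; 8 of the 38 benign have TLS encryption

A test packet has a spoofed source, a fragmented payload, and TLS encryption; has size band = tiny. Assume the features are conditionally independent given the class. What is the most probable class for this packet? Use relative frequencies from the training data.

malicious: (55/93) × (3/55) × (51/55) × (7/55) × (34/55) ≈ 0.00235341
benign: (38/93) × (9/38) × (7/38) × (3/38) × (8/38) ≈ 0.000296291
Highest score → malicious.

malicious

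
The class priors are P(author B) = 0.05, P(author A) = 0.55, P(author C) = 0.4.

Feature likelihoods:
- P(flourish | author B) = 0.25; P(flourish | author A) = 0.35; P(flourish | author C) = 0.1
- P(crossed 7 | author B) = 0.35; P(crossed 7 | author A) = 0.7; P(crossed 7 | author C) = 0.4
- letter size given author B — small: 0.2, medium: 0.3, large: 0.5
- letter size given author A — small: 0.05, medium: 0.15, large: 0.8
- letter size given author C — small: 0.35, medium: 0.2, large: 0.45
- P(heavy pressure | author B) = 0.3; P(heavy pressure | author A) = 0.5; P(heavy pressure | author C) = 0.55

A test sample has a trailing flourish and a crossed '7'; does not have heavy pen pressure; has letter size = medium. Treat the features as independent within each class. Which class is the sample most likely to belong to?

author A

author B: 0.05 × 0.25 × 0.35 × 0.3 × (1−0.3) = 0.00091875
author A: 0.55 × 0.35 × 0.7 × 0.15 × (1−0.5) = 0.01010625
author C: 0.4 × 0.1 × 0.4 × 0.2 × (1−0.55) = 0.00144
Highest score → author A.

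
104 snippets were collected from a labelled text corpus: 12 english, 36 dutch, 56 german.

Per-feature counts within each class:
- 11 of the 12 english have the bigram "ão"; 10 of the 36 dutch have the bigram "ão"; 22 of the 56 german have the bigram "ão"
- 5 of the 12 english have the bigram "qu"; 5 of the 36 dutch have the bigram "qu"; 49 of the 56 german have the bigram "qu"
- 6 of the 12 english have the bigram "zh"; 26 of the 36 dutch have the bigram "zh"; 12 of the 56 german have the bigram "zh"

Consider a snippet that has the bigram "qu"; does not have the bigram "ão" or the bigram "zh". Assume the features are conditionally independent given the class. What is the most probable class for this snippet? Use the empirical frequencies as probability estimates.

english: (12/104) × (1/12) × (5/12) × (6/12) ≈ 0.00200321
dutch: (36/104) × (26/36) × (5/36) × (10/36) ≈ 0.00964506
german: (56/104) × (34/56) × (49/56) × (44/56) ≈ 0.22476
Highest score → german.

german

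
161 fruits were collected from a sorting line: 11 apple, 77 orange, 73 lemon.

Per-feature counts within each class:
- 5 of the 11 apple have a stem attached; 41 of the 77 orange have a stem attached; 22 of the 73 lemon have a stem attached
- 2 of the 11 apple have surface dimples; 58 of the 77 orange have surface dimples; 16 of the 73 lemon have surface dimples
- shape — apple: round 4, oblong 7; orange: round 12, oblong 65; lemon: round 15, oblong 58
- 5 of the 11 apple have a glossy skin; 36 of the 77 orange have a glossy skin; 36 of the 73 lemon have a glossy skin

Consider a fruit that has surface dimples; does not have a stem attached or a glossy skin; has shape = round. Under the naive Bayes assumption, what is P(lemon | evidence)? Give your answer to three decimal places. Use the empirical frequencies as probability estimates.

0.321

apple: (11/161) × (6/11) × (2/11) × (4/11) × (6/11) ≈ 0.00134397
orange: (77/161) × (36/77) × (58/77) × (12/77) × (41/77) ≈ 0.0139765
lemon: (73/161) × (51/73) × (16/73) × (15/73) × (37/73) ≈ 0.00723084
P(lemon | x) = 0.00723084 / 0.02255131 ≈ 0.321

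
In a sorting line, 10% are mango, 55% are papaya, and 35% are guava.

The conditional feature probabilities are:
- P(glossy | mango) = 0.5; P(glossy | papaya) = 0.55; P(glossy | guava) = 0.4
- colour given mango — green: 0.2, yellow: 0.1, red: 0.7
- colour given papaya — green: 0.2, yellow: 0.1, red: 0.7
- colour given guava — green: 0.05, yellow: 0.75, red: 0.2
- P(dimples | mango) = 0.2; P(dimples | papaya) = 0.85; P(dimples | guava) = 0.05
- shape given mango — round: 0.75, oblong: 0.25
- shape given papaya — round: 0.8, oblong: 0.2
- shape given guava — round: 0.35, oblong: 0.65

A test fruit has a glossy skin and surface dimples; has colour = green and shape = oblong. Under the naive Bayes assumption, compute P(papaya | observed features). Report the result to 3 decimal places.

mango: 0.1 × 0.5 × 0.2 × 0.2 × 0.25 = 0.0005
papaya: 0.55 × 0.55 × 0.2 × 0.85 × 0.2 = 0.010285
guava: 0.35 × 0.4 × 0.05 × 0.05 × 0.65 = 0.0002275
P(papaya | x) = 0.010285 / 0.0110125 ≈ 0.934

0.934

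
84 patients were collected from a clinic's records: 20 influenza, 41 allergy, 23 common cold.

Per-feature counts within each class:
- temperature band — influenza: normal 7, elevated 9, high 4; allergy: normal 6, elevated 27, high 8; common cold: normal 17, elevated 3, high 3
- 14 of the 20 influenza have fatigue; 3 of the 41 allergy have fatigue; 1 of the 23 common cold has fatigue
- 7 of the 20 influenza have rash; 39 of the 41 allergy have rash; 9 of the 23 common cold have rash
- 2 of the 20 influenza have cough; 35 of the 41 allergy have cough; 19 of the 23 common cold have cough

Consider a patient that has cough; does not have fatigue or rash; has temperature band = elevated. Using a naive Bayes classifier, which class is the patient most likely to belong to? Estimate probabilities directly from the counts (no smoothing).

common cold

influenza: (20/84) × (9/20) × (6/20) × (13/20) × (2/20) ≈ 0.00208929
allergy: (41/84) × (27/41) × (38/41) × (2/41) × (35/41) ≈ 0.0124055
common cold: (23/84) × (3/23) × (22/23) × (14/23) × (19/23) ≈ 0.0171776
Highest score → common cold.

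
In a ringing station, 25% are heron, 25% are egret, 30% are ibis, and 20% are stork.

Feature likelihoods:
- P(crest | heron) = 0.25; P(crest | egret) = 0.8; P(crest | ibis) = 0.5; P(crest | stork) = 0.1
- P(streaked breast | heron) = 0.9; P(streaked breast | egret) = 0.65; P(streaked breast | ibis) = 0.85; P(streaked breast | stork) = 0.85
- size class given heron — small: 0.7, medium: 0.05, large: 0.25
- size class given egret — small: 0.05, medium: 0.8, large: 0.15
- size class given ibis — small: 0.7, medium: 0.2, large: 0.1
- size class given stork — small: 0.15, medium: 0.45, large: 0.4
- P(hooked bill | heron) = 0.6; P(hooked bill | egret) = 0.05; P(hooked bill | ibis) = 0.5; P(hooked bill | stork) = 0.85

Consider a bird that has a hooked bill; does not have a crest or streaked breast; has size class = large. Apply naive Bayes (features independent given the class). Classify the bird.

heron: 0.25 × (1−0.25) × (1−0.9) × 0.25 × 0.6 = 0.0028125
egret: 0.25 × (1−0.8) × (1−0.65) × 0.15 × 0.05 = 0.00013125
ibis: 0.3 × (1−0.5) × (1−0.85) × 0.1 × 0.5 = 0.001125
stork: 0.2 × (1−0.1) × (1−0.85) × 0.4 × 0.85 = 0.00918
Highest score → stork.

stork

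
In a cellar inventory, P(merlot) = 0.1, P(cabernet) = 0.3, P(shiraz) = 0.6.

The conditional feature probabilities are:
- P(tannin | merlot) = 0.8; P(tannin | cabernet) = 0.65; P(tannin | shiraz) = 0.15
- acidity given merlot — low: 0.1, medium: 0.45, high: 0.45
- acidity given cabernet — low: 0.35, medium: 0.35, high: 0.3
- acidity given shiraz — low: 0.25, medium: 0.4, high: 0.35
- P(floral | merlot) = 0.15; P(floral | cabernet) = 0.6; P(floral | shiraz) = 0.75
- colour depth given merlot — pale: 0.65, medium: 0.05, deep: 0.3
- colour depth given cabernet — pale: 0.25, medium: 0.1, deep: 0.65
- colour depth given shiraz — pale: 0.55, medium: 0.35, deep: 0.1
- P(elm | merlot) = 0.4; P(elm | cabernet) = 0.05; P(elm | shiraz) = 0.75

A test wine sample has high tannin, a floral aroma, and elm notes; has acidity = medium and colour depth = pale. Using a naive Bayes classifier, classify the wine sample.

shiraz

merlot: 0.1 × 0.8 × 0.45 × 0.15 × 0.65 × 0.4 = 0.001404
cabernet: 0.3 × 0.65 × 0.35 × 0.6 × 0.25 × 0.05 = 0.000511875
shiraz: 0.6 × 0.15 × 0.4 × 0.75 × 0.55 × 0.75 = 0.0111375
Highest score → shiraz.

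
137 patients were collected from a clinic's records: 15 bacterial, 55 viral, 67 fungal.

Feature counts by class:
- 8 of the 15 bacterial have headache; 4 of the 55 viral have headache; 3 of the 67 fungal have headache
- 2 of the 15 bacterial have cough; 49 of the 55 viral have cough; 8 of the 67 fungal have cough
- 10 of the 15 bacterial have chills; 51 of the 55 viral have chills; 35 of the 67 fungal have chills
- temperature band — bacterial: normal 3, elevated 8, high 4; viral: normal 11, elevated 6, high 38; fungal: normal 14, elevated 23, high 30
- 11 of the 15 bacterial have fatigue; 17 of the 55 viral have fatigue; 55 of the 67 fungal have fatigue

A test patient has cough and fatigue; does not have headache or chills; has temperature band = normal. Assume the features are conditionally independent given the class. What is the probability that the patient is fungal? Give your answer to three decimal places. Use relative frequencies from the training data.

0.715

bacterial: (15/137) × (7/15) × (2/15) × (5/15) × (3/15) × (11/15) ≈ 0.000333063
viral: (55/137) × (51/55) × (49/55) × (4/55) × (11/55) × (17/55) ≈ 0.00149106
fungal: (67/137) × (64/67) × (8/67) × (32/67) × (14/67) × (55/67) ≈ 0.00456973
P(fungal | x) = 0.00456973 / 0.006393853 ≈ 0.715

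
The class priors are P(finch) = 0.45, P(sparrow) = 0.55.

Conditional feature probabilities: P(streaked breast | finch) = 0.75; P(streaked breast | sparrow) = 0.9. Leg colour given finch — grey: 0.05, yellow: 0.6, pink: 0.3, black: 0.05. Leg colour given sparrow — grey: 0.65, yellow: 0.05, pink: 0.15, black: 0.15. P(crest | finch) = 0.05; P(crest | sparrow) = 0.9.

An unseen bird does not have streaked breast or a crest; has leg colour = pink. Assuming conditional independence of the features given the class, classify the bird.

finch: 0.45 × (1−0.75) × 0.3 × (1−0.05) = 0.0320625
sparrow: 0.55 × (1−0.9) × 0.15 × (1−0.9) = 0.000825
Highest score → finch.

finch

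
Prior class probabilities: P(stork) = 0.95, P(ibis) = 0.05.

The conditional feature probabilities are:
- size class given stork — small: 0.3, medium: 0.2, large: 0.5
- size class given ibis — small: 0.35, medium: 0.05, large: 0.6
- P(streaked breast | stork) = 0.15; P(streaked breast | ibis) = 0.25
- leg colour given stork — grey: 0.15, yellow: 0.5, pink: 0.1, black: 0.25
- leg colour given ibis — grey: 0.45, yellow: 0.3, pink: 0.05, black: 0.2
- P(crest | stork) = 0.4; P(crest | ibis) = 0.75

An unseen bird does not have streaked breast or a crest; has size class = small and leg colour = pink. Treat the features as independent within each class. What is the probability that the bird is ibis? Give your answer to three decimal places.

0.011

stork: 0.95 × 0.3 × (1−0.15) × 0.1 × (1−0.4) = 0.014535
ibis: 0.05 × 0.35 × (1−0.25) × 0.05 × (1−0.75) = 0.0001640625
P(ibis | x) = 0.0001640625 / 0.0146990625 ≈ 0.011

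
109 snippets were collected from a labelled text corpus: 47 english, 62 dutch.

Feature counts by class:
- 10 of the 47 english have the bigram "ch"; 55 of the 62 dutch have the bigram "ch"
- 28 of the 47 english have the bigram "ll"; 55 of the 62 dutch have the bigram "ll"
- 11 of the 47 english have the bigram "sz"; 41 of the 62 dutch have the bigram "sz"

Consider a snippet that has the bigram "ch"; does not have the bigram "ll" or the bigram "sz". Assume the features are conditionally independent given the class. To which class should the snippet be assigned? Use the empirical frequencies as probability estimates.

english: (47/109) × (10/47) × (19/47) × (36/47) ≈ 0.0284076
dutch: (62/109) × (55/62) × (7/62) × (21/62) ≈ 0.0192961
Highest score → english.

english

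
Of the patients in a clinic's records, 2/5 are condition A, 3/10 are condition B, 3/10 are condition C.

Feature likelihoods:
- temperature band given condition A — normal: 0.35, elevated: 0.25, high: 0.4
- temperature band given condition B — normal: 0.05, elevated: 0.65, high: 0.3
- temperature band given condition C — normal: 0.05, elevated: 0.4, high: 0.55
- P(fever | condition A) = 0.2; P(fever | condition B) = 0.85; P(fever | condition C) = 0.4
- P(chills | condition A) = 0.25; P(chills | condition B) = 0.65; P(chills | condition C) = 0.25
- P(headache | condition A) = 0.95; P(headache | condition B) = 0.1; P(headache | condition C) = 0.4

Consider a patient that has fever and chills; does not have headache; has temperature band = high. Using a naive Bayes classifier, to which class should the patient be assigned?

condition A: 0.4 × 0.4 × 0.2 × 0.25 × (1−0.95) = 0.0004
condition B: 0.3 × 0.3 × 0.85 × 0.65 × (1−0.1) = 0.0447525
condition C: 0.3 × 0.55 × 0.4 × 0.25 × (1−0.4) = 0.0099
Highest score → condition B.

condition B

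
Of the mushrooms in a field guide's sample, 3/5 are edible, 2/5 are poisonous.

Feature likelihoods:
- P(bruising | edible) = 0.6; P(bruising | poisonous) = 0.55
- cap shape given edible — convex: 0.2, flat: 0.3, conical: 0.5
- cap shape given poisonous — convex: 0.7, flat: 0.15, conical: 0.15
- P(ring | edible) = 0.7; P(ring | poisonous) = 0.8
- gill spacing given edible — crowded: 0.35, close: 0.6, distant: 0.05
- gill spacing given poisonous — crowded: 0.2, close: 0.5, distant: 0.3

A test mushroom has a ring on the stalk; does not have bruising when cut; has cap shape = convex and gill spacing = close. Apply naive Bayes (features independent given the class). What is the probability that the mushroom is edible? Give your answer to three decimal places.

edible: 0.6 × (1−0.6) × 0.2 × 0.7 × 0.6 = 0.02016
poisonous: 0.4 × (1−0.55) × 0.7 × 0.8 × 0.5 = 0.0504
P(edible | x) = 0.02016 / 0.07056 ≈ 0.286

0.286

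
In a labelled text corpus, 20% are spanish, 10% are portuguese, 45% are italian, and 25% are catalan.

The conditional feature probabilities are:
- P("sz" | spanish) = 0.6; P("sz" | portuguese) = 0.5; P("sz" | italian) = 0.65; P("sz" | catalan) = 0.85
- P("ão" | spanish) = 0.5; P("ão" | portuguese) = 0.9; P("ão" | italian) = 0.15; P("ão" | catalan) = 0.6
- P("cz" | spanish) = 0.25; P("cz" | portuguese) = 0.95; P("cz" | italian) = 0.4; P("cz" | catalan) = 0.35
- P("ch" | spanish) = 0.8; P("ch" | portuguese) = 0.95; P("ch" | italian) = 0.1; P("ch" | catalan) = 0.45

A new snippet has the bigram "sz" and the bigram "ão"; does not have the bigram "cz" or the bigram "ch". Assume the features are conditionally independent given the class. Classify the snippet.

spanish: 0.2 × 0.6 × 0.5 × (1−0.25) × (1−0.8) = 0.009
portuguese: 0.1 × 0.5 × 0.9 × (1−0.95) × (1−0.95) = 0.0001125
italian: 0.45 × 0.65 × 0.15 × (1−0.4) × (1−0.1) = 0.0236925
catalan: 0.25 × 0.85 × 0.6 × (1−0.35) × (1−0.45) = 0.04558125
Highest score → catalan.

catalan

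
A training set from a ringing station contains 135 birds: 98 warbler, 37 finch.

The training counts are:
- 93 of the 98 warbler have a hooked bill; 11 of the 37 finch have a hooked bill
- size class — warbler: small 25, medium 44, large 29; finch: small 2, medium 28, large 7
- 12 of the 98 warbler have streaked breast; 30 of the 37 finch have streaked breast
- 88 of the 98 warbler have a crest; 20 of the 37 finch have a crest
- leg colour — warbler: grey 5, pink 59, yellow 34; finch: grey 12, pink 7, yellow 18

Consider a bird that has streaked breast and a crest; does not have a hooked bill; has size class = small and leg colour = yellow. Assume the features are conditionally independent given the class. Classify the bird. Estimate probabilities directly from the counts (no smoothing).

finch

warbler: (98/135) × (5/98) × (25/98) × (12/98) × (88/98) × (34/98) ≈ 0.000360425
finch: (37/135) × (26/37) × (2/37) × (30/37) × (20/37) × (18/37) ≈ 0.00221966
Highest score → finch.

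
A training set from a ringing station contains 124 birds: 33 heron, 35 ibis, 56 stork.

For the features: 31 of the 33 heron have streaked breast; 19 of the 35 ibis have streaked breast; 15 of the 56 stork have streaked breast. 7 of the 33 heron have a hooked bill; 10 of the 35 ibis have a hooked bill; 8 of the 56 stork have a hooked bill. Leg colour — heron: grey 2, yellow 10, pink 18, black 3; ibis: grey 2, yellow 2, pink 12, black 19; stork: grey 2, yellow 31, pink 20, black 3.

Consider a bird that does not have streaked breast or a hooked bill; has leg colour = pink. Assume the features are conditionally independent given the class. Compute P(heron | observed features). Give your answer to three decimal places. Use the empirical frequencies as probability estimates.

heron: (33/124) × (2/33) × (26/33) × (18/33) ≈ 0.00693148
ibis: (35/124) × (16/35) × (25/35) × (12/35) ≈ 0.0315997
stork: (56/124) × (41/56) × (48/56) × (20/56) ≈ 0.101218
P(heron | x) = 0.00693148 / 0.13974918 ≈ 0.050

0.050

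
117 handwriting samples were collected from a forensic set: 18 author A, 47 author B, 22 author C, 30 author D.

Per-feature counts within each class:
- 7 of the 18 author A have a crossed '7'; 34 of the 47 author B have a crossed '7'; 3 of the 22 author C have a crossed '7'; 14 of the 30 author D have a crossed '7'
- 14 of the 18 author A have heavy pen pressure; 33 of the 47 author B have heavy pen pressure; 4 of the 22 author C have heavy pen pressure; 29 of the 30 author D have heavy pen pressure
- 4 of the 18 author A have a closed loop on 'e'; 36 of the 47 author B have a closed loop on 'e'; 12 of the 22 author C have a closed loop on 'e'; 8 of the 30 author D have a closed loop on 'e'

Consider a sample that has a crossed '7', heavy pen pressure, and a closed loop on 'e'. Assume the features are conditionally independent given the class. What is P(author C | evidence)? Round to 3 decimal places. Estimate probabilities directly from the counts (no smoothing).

author A: (18/117) × (7/18) × (14/18) × (4/18) ≈ 0.0103408
author B: (47/117) × (34/47) × (33/47) × (36/47) ≈ 0.156284
author C: (22/117) × (3/22) × (4/22) × (12/22) ≈ 0.00254291
author D: (30/117) × (14/30) × (29/30) × (8/30) ≈ 0.0308452
P(author C | x) = 0.00254291 / 0.20001291 ≈ 0.013

0.013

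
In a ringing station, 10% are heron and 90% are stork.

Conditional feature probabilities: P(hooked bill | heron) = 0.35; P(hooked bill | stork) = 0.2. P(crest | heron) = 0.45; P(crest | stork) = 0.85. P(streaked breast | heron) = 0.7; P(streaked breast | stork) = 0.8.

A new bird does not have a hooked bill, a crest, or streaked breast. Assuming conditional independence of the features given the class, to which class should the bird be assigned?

heron: 0.1 × (1−0.35) × (1−0.45) × (1−0.7) = 0.010725
stork: 0.9 × (1−0.2) × (1−0.85) × (1−0.8) = 0.0216
Highest score → stork.

stork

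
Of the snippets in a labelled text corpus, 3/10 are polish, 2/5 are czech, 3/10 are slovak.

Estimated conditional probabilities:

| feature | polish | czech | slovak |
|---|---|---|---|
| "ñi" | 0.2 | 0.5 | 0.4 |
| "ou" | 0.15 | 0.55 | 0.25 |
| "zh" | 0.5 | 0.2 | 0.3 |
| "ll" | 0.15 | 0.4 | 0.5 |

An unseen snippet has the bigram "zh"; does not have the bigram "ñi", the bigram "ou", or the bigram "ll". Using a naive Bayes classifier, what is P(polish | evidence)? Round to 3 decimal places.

polish: 0.3 × (1−0.2) × (1−0.15) × 0.5 × (1−0.15) = 0.0867
czech: 0.4 × (1−0.5) × (1−0.55) × 0.2 × (1−0.4) = 0.0108
slovak: 0.3 × (1−0.4) × (1−0.25) × 0.3 × (1−0.5) = 0.02025
P(polish | x) = 0.0867 / 0.11775 ≈ 0.736

0.736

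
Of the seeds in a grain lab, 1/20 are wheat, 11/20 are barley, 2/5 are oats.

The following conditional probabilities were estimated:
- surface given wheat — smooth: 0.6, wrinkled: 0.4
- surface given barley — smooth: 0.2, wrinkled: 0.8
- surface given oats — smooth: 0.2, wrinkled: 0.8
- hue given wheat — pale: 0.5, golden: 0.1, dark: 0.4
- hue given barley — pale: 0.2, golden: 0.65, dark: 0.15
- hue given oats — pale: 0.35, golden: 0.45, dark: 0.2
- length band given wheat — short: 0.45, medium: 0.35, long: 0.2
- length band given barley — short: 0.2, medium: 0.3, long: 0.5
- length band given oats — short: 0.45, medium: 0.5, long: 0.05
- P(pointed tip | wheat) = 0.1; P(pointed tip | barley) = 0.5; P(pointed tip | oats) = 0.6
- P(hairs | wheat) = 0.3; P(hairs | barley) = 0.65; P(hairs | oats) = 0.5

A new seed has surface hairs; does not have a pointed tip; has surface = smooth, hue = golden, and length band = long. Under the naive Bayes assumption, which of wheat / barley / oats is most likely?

barley

wheat: 0.05 × 0.6 × 0.1 × 0.2 × (1−0.1) × 0.3 = 0.000162
barley: 0.55 × 0.2 × 0.65 × 0.5 × (1−0.5) × 0.65 = 0.01161875
oats: 0.4 × 0.2 × 0.45 × 0.05 × (1−0.6) × 0.5 = 0.00036
Highest score → barley.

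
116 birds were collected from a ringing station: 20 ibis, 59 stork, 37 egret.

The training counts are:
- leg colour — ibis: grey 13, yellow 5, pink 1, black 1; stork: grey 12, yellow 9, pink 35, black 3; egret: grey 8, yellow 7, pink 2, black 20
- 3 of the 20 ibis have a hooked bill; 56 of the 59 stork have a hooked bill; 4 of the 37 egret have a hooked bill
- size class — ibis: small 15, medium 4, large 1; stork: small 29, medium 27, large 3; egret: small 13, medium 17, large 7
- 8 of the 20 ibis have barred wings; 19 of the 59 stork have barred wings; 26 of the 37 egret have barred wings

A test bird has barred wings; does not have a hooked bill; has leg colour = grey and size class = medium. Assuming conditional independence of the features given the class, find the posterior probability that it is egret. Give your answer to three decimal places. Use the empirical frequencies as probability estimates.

ibis: (20/116) × (13/20) × (17/20) × (4/20) × (8/20) ≈ 0.00762069
stork: (59/116) × (12/59) × (3/59) × (27/59) × (19/59) ≈ 0.000775186
egret: (37/116) × (8/37) × (33/37) × (17/37) × (26/37) ≈ 0.0198593
P(egret | x) = 0.0198593 / 0.028255176 ≈ 0.703

0.703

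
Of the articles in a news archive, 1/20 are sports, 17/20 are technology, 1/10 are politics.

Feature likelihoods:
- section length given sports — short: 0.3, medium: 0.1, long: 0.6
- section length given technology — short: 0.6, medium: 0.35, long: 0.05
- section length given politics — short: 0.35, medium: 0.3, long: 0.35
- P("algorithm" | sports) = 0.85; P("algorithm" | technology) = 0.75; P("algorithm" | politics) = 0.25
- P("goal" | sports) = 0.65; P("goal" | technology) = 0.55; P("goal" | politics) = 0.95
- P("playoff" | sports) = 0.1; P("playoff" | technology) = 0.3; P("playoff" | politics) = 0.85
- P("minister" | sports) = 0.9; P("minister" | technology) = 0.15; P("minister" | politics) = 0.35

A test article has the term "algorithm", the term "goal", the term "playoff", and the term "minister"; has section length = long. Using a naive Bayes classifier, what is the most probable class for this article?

politics

sports: 0.05 × 0.6 × 0.85 × 0.65 × 0.1 × 0.9 = 0.00149175
technology: 0.85 × 0.05 × 0.75 × 0.55 × 0.3 × 0.15 = 0.00078890625
politics: 0.1 × 0.35 × 0.25 × 0.95 × 0.85 × 0.35 = 0.00247296875
Highest score → politics.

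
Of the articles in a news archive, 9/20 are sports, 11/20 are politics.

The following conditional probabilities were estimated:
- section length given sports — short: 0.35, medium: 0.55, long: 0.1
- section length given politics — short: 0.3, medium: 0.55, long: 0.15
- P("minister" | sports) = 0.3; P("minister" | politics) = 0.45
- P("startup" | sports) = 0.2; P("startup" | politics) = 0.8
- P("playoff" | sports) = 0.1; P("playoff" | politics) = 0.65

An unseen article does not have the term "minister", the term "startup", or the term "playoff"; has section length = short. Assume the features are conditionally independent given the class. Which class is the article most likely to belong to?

sports: 0.45 × 0.35 × (1−0.3) × (1−0.2) × (1−0.1) = 0.07938
politics: 0.55 × 0.3 × (1−0.45) × (1−0.8) × (1−0.65) = 0.0063525
Highest score → sports.

sports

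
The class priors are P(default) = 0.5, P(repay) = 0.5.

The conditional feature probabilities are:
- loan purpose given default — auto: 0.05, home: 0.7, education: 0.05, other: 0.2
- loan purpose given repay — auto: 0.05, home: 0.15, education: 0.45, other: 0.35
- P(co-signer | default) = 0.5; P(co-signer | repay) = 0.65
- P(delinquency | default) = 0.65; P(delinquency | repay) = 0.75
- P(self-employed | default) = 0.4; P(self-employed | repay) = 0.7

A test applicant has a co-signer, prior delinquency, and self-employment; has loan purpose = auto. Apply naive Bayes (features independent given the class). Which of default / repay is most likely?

repay

default: 0.5 × 0.05 × 0.5 × 0.65 × 0.4 = 0.00325
repay: 0.5 × 0.05 × 0.65 × 0.75 × 0.7 = 0.00853125
Highest score → repay.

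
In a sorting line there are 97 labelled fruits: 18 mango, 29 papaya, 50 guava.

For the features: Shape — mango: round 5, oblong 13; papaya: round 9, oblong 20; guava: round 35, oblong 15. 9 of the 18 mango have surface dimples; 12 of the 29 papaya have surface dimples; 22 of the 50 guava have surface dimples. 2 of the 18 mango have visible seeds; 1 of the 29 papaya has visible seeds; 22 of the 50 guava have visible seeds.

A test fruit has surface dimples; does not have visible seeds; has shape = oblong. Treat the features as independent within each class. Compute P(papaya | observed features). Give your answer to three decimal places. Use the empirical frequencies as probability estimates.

mango: (18/97) × (13/18) × (9/18) × (16/18) ≈ 0.0595647
papaya: (29/97) × (20/29) × (12/29) × (28/29) ≈ 0.0823762
guava: (50/97) × (15/50) × (22/50) × (28/50) ≈ 0.0381031
P(papaya | x) = 0.0823762 / 0.180044 ≈ 0.458

0.458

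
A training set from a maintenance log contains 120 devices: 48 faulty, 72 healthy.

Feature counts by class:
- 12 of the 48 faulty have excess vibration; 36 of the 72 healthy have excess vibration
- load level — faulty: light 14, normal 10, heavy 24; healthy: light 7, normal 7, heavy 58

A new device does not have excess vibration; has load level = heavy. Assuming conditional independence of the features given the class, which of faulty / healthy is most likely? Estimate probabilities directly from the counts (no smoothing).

faulty: (48/120) × (36/48) × (24/48) = 0.15
healthy: (72/120) × (36/72) × (58/72) ≈ 0.241667
Highest score → healthy.

healthy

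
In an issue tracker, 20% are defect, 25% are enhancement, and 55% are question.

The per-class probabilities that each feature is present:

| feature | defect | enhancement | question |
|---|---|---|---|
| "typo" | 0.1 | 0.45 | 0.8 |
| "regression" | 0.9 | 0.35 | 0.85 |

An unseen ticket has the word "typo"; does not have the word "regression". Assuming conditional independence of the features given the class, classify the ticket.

defect: 0.2 × 0.1 × (1−0.9) = 0.002
enhancement: 0.25 × 0.45 × (1−0.35) = 0.073125
question: 0.55 × 0.8 × (1−0.85) = 0.066
Highest score → enhancement.

enhancement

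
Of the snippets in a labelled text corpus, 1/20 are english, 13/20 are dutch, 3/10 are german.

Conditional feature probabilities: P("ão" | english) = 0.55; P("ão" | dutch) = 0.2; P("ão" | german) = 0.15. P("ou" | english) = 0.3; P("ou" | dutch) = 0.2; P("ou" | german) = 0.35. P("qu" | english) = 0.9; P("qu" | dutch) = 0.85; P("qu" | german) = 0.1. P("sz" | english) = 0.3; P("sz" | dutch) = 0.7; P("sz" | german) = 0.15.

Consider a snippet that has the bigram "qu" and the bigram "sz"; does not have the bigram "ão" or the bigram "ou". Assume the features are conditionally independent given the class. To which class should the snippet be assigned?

dutch

english: 0.05 × (1−0.55) × (1−0.3) × 0.9 × 0.3 = 0.0042525
dutch: 0.65 × (1−0.2) × (1−0.2) × 0.85 × 0.7 = 0.24752
german: 0.3 × (1−0.15) × (1−0.35) × 0.1 × 0.15 = 0.00248625
Highest score → dutch.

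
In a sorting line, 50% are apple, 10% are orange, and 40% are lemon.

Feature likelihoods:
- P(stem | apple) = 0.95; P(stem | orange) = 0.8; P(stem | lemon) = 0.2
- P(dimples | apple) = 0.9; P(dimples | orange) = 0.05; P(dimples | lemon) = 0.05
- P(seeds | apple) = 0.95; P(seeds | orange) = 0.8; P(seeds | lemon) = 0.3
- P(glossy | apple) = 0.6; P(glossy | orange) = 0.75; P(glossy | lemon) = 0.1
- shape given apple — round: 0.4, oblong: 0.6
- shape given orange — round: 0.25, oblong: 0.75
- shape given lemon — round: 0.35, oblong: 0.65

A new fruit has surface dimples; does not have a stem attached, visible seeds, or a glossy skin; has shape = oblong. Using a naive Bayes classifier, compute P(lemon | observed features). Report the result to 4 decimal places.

apple: 0.5 × (1−0.95) × 0.9 × (1−0.95) × (1−0.6) × 0.6 = 0.00027
orange: 0.1 × (1−0.8) × 0.05 × (1−0.8) × (1−0.75) × 0.75 = 0.0000375
lemon: 0.4 × (1−0.2) × 0.05 × (1−0.3) × (1−0.1) × 0.65 = 0.006552
P(lemon | x) = 0.006552 / 0.0068595 ≈ 0.9552

0.9552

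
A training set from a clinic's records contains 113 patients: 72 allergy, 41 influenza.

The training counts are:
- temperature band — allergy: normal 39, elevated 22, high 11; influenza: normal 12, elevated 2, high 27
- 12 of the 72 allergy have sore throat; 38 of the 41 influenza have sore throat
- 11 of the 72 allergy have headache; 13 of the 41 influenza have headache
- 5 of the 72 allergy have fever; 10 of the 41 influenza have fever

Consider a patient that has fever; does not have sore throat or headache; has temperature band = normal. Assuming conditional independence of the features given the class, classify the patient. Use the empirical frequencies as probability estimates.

allergy

allergy: (72/113) × (39/72) × (60/72) × (61/72) × (5/72) ≈ 0.0169215
influenza: (41/113) × (12/41) × (3/41) × (28/41) × (10/41) ≈ 0.00129429
Highest score → allergy.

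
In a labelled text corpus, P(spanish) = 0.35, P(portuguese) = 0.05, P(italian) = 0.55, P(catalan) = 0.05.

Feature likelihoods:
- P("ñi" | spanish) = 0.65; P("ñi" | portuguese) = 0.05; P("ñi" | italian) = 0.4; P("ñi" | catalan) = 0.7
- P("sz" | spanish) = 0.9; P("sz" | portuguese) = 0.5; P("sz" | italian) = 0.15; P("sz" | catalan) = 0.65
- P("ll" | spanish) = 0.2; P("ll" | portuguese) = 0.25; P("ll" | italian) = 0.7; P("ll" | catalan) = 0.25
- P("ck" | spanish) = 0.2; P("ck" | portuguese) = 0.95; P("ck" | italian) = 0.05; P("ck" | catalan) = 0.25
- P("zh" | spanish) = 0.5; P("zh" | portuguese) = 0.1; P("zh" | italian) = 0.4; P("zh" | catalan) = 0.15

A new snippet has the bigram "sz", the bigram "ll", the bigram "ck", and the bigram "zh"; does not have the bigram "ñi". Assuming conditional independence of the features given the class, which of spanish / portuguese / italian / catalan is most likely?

spanish: 0.35 × (1−0.65) × 0.9 × 0.2 × 0.2 × 0.5 = 0.002205
portuguese: 0.05 × (1−0.05) × 0.5 × 0.25 × 0.95 × 0.1 = 0.0005640625
italian: 0.55 × (1−0.4) × 0.15 × 0.7 × 0.05 × 0.4 = 0.000693
catalan: 0.05 × (1−0.7) × 0.65 × 0.25 × 0.25 × 0.15 = 0.00009140625
Highest score → spanish.

spanish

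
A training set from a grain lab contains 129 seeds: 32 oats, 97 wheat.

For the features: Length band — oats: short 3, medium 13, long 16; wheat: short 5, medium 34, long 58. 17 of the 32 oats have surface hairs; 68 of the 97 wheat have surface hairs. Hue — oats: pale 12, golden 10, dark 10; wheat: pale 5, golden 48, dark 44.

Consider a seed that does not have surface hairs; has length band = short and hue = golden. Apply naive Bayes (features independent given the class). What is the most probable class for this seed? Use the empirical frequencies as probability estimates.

wheat

oats: (32/129) × (3/32) × (15/32) × (10/32) ≈ 0.00340661
wheat: (97/129) × (5/97) × (29/97) × (48/97) ≈ 0.00573424
Highest score → wheat.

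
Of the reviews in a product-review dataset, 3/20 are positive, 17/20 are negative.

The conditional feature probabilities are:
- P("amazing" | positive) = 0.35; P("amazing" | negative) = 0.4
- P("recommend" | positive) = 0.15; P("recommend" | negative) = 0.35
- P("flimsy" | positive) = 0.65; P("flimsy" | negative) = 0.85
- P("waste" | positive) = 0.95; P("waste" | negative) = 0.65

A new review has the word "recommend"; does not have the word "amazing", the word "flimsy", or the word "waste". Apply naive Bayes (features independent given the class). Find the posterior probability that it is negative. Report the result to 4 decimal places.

positive: 0.15 × (1−0.35) × 0.15 × (1−0.65) × (1−0.95) = 0.0002559375
negative: 0.85 × (1−0.4) × 0.35 × (1−0.85) × (1−0.65) = 0.00937125
P(negative | x) = 0.00937125 / 0.0096271875 ≈ 0.9734

0.9734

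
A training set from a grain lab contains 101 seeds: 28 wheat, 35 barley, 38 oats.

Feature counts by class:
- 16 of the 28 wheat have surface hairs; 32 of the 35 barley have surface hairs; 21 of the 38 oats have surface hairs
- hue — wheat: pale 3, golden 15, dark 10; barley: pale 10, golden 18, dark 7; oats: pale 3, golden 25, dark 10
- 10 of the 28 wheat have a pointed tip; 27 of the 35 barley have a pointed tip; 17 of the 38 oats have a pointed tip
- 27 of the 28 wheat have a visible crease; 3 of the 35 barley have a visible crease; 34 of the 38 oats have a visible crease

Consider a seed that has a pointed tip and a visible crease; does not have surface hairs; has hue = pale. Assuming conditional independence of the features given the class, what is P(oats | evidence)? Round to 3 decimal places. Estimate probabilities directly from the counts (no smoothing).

wheat: (28/101) × (12/28) × (3/28) × (10/28) × (27/28) ≈ 0.004384
barley: (35/101) × (3/35) × (10/35) × (27/35) × (3/35) ≈ 0.000561152
oats: (38/101) × (17/38) × (3/38) × (17/38) × (34/38) ≈ 0.00531895
P(oats | x) = 0.00531895 / 0.010264102 ≈ 0.518

0.518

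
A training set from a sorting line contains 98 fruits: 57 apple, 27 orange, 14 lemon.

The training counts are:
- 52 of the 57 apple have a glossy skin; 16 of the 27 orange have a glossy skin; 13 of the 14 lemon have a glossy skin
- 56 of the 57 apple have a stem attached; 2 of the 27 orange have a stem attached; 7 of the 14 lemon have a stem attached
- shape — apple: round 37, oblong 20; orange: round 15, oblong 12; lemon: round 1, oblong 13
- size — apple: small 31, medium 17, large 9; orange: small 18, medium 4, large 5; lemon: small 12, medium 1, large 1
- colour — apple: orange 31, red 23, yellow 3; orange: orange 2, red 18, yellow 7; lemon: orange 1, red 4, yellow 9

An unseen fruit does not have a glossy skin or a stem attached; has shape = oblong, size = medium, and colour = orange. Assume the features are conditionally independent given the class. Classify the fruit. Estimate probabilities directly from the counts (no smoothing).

orange

apple: (57/98) × (5/57) × (1/57) × (20/57) × (17/57) × (31/57) ≈ 0.0000509431
orange: (27/98) × (11/27) × (25/27) × (12/27) × (4/27) × (2/27) ≈ 0.000506901
lemon: (14/98) × (1/14) × (7/14) × (13/14) × (1/14) × (1/14) ≈ 0.0000241715
Highest score → orange.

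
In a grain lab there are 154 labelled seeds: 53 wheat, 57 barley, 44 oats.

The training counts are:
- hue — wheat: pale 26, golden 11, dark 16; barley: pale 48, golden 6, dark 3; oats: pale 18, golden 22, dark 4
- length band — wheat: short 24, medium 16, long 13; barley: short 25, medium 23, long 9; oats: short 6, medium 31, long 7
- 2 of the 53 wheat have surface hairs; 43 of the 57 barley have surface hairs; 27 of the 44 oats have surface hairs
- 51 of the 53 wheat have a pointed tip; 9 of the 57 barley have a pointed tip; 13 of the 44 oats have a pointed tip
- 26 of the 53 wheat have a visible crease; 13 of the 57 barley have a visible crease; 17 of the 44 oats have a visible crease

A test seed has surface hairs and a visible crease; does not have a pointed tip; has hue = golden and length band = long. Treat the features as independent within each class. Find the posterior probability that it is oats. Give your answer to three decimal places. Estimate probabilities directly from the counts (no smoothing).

wheat: (53/154) × (11/53) × (13/53) × (2/53) × (2/53) × (26/53) ≈ 0.000012239
barley: (57/154) × (6/57) × (9/57) × (43/57) × (48/57) × (13/57) ≈ 0.000891306
oats: (44/154) × (22/44) × (7/44) × (27/44) × (31/44) × (17/44) ≈ 0.00379633
P(oats | x) = 0.00379633 / 0.004699875 ≈ 0.808

0.808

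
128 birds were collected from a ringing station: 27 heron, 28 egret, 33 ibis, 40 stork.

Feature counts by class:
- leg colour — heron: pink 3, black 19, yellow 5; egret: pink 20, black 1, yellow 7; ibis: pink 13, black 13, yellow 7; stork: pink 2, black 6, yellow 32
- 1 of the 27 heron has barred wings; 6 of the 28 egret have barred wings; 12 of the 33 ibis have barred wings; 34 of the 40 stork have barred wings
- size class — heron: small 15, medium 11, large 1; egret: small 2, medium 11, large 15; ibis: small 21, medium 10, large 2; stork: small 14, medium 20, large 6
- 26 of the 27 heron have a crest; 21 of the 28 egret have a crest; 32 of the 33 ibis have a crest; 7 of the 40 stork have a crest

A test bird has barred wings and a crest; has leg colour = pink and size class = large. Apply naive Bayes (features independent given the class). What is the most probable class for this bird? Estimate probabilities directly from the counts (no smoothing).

heron: (27/128) × (3/27) × (1/27) × (1/27) × (26/27) ≈ 0.0000309595
egret: (28/128) × (20/28) × (6/28) × (15/28) × (21/28) ≈ 0.0134526
ibis: (33/128) × (13/33) × (12/33) × (2/33) × (32/33) ≈ 0.00217046
stork: (40/128) × (2/40) × (34/40) × (6/40) × (7/40) = 0.0003486328125
Highest score → egret.

egret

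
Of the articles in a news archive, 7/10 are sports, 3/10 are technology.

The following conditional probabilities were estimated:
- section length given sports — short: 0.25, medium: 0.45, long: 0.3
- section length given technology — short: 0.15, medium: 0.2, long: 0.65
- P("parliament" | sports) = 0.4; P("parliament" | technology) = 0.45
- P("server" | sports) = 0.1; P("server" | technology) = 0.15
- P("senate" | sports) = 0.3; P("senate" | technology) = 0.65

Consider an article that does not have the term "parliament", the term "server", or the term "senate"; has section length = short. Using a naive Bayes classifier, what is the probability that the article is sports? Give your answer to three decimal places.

sports: 0.7 × 0.25 × (1−0.4) × (1−0.1) × (1−0.3) = 0.06615
technology: 0.3 × 0.15 × (1−0.45) × (1−0.15) × (1−0.65) = 0.007363125
P(sports | x) = 0.06615 / 0.073513125 ≈ 0.900

0.900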